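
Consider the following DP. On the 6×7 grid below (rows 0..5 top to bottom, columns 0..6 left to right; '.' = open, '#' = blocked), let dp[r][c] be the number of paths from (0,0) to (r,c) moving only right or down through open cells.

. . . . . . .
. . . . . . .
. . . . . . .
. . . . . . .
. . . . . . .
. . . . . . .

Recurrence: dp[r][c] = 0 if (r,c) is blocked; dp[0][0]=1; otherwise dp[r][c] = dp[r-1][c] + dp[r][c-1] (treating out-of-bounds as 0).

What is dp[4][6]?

r\c   0   1   2   3   4   5   6
  0   1   1   1   1   1   1   1
  1   1   2   3   4   5   6   7
  2   1   3   6  10  15  21  28
  3   1   4  10  20  35  56  84
  4   1   5  15  35  70 126 210
  5   1   6  21  56 126 252 462

210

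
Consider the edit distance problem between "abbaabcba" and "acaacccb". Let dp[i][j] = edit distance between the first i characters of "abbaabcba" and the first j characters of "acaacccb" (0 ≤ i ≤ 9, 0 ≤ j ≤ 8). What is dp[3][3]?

2

   ''  a  c  a  a  c  c  c  b
''  0  1  2  3  4  5  6  7  8
 a  1  0  1  2  3  4  5  6  7
 b  2  1  1  2  3  4  5  6  6
 b  3  2  2  2  3  4  5  6  6
 a  4  3  3  2  2  3  4  5  6
 a  5  4  4  3  2  3  4  5  6
 b  6  5  5  4  3  3  4  5  5
 c  7  6  5  5  4  3  3  4  5
 b  8  7  6  6  5  4  4  4  4
 a  9  8  7  6  6  5  5  5  5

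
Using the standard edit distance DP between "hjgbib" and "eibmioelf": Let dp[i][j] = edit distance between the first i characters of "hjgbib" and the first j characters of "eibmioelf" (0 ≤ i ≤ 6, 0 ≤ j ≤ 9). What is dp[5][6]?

5

   ''  e  i  b  m  i  o  e  l  f
''  0  1  2  3  4  5  6  7  8  9
 h  1  1  2  3  4  5  6  7  8  9
 j  2  2  2  3  4  5  6  7  8  9
 g  3  3  3  3  4  5  6  7  8  9
 b  4  4  4  3  4  5  6  7  8  9
 i  5  5  4  4  4  4  5  6  7  8
 b  6  6  5  4  5  5  5  6  7  8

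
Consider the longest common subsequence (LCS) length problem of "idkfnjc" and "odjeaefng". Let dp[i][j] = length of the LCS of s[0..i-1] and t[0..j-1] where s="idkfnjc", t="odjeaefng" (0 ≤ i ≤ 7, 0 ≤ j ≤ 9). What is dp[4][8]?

2

   ''  o  d  j  e  a  e  f  n  g
''  0  0  0  0  0  0  0  0  0  0
 i  0  0  0  0  0  0  0  0  0  0
 d  0  0  1  1  1  1  1  1  1  1
 k  0  0  1  1  1  1  1  1  1  1
 f  0  0  1  1  1  1  1  2  2  2
 n  0  0  1  1  1  1  1  2  3  3
 j  0  0  1  2  2  2  2  2  3  3
 c  0  0  1  2  2  2  2  2  3  3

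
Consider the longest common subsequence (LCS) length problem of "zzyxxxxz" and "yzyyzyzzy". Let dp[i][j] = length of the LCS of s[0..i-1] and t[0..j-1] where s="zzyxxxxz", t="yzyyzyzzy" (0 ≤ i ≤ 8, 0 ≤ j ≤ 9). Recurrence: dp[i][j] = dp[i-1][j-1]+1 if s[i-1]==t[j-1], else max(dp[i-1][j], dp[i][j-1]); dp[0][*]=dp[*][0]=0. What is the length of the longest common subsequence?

   ''  y  z  y  y  z  y  z  z  y
''  0  0  0  0  0  0  0  0  0  0
 z  0  0  1  1  1  1  1  1  1  1
 z  0  0  1  1  1  2  2  2  2  2
 y  0  1  1  2  2  2  3  3  3  3
 x  0  1  1  2  2  2  3  3  3  3
 x  0  1  1  2  2  2  3  3  3  3
 x  0  1  1  2  2  2  3  3  3  3
 x  0  1  1  2  2  2  3  3  3  3
 z  0  1  2  2  2  3  3  4  4  4

4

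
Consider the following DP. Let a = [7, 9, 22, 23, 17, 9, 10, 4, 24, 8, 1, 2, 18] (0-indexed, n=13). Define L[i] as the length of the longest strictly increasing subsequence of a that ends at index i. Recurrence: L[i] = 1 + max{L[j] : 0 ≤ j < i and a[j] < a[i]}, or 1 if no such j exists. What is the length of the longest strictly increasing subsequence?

5

   i    0    1    2    3    4    5    6    7    8    9   10   11   12
a[i]    7    9   22   23   17    9   10    4   24    8    1    2   18
L[i]    1    2    3    4    3    2    3    1    5    2    1    2    4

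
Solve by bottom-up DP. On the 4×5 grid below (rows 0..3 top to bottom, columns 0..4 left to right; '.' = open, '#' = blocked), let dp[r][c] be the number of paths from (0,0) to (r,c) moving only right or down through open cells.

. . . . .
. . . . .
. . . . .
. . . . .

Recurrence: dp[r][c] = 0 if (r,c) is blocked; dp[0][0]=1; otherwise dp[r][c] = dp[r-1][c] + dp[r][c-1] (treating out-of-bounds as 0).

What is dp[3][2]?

10

r\c   0   1   2   3   4
  0   1   1   1   1   1
  1   1   2   3   4   5
  2   1   3   6  10  15
  3   1   4  10  20  35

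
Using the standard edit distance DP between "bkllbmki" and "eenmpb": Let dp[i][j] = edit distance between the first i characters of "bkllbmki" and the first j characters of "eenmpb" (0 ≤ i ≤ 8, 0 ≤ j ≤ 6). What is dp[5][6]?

5

   ''  e  e  n  m  p  b
''  0  1  2  3  4  5  6
 b  1  1  2  3  4  5  5
 k  2  2  2  3  4  5  6
 l  3  3  3  3  4  5  6
 l  4  4  4  4  4  5  6
 b  5  5  5  5  5  5  5
 m  6  6  6  6  5  6  6
 k  7  7  7  7  6  6  7
 i  8  8  8  8  7  7  7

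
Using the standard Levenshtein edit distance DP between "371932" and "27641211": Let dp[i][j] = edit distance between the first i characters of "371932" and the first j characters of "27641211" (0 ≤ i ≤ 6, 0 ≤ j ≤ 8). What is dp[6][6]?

4

   ''  2  7  6  4  1  2  1  1
''  0  1  2  3  4  5  6  7  8
 3  1  1  2  3  4  5  6  7  8
 7  2  2  1  2  3  4  5  6  7
 1  3  3  2  2  3  3  4  5  6
 9  4  4  3  3  3  4  4  5  6
 3  5  5  4  4  4  4  5  5  6
 2  6  5  5  5  5  5  4  5  6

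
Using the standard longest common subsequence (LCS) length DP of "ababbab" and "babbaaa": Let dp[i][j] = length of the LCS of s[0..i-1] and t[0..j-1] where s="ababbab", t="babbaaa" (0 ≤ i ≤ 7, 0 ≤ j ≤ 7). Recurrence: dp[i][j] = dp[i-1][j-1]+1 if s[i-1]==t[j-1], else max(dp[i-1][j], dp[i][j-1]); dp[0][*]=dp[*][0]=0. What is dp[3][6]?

3

   ''  b  a  b  b  a  a  a
''  0  0  0  0  0  0  0  0
 a  0  0  1  1  1  1  1  1
 b  0  1  1  2  2  2  2  2
 a  0  1  2  2  2  3  3  3
 b  0  1  2  3  3  3  3  3
 b  0  1  2  3  4  4  4  4
 a  0  1  2  3  4  5  5  5
 b  0  1  2  3  4  5  5  5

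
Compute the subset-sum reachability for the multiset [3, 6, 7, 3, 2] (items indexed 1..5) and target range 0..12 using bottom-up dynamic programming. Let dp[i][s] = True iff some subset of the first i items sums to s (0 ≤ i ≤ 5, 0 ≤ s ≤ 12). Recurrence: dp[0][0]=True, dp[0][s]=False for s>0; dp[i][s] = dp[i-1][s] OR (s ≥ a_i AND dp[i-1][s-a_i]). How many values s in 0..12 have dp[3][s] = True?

i\s   0   1   2   3   4   5   6   7   8   9  10  11  12
  0   T   F   F   F   F   F   F   F   F   F   F   F   F
  1   T   F   F   T   F   F   F   F   F   F   F   F   F
  2   T   F   F   T   F   F   T   F   F   T   F   F   F
  3   T   F   F   T   F   F   T   T   F   T   T   F   F
  4   T   F   F   T   F   F   T   T   F   T   T   F   T
  5   T   F   T   T   F   T   T   T   T   T   T   T   T

6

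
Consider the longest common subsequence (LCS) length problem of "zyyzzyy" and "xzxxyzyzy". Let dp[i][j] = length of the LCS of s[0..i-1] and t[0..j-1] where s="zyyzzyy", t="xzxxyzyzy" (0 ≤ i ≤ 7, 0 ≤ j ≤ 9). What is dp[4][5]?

   ''  x  z  x  x  y  z  y  z  y
''  0  0  0  0  0  0  0  0  0  0
 z  0  0  1  1  1  1  1  1  1  1
 y  0  0  1  1  1  2  2  2  2  2
 y  0  0  1  1  1  2  2  3  3  3
 z  0  0  1  1  1  2  3  3  4  4
 z  0  0  1  1  1  2  3  3  4  4
 y  0  0  1  1  1  2  3  4  4  5
 y  0  0  1  1  1  2  3  4  4  5

2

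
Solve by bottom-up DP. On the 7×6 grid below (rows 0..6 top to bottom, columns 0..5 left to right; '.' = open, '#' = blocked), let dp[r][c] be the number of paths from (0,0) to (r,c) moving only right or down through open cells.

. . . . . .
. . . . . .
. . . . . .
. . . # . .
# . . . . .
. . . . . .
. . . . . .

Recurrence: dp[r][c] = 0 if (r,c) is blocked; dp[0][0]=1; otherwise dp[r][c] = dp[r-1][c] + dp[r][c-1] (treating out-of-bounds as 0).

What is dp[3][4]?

r\c   0   1   2   3   4   5
  0   1   1   1   1   1   1
  1   1   2   3   4   5   6
  2   1   3   6  10  15  21
  3   1   4  10   0  15  36
  4   0   4  14  14  29  65
  5   0   4  18  32  61 126
  6   0   4  22  54 115 241

15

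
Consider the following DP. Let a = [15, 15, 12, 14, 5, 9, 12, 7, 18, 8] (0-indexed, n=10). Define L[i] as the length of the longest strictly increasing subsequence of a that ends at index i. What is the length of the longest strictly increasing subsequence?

4

   i    0    1    2    3    4    5    6    7    8    9
a[i]   15   15   12   14    5    9   12    7   18    8
L[i]    1    1    1    2    1    2    3    2    4    3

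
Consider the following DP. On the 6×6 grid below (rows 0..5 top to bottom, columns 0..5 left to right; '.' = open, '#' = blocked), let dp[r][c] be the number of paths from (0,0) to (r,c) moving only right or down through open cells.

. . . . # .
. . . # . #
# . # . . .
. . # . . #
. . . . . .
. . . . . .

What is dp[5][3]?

r\c   0   1   2   3   4   5
  0   1   1   1   1   0   0
  1   1   2   3   0   0   0
  2   0   2   0   0   0   0
  3   0   2   0   0   0   0
  4   0   2   2   2   2   2
  5   0   2   4   6   8  10

6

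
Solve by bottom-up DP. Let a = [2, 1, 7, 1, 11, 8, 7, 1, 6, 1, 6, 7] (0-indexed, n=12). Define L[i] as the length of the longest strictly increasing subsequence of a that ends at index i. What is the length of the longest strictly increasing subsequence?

   i    0    1    2    3    4    5    6    7    8    9   10   11
a[i]    2    1    7    1   11    8    7    1    6    1    6    7
L[i]    1    1    2    1    3    3    2    1    2    1    2    3

3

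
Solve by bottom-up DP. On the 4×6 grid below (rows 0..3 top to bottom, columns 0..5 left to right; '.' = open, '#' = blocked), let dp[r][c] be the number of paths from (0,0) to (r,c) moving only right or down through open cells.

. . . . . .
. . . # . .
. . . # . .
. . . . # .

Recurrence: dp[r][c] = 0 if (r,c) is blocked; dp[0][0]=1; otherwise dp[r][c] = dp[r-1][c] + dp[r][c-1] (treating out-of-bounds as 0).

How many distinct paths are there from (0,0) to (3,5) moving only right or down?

r\c   0   1   2   3   4   5
  0   1   1   1   1   1   1
  1   1   2   3   0   1   2
  2   1   3   6   0   1   3
  3   1   4  10  10   0   3

3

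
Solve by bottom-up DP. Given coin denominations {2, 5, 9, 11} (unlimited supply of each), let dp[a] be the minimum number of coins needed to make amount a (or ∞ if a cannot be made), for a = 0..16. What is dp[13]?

 a  0  1  2  3  4  5  6  7  8  9 10 11 12 13 14 15 16
dp  0  -  1  -  2  1  3  2  4  1  2  1  3  2  2  3  2
(- denotes ∞ / unreachable)

2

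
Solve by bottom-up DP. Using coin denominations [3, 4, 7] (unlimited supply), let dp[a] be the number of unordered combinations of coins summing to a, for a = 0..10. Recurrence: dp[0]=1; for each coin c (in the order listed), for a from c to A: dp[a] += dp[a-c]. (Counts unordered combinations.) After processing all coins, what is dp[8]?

1

after  coin     0     1     2     3     4     5     6     7     8     9    10
          3     1     0     0     1     0     0     1     0     0     1     0
          4     1     0     0     1     1     0     1     1     1     1     1
          7     1     0     0     1     1     0     1     2     1     1     2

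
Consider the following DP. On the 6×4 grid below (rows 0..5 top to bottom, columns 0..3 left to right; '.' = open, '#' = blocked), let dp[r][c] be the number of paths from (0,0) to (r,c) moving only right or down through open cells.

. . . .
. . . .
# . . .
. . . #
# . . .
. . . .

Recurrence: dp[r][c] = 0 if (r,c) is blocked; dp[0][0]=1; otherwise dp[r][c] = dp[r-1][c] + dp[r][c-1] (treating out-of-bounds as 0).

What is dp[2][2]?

5

r\c   0   1   2   3
  0   1   1   1   1
  1   1   2   3   4
  2   0   2   5   9
  3   0   2   7   0
  4   0   2   9   9
  5   0   2  11  20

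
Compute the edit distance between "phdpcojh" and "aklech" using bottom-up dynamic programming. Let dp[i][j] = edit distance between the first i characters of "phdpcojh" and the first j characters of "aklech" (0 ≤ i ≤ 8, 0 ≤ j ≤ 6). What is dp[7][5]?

6

   ''  a  k  l  e  c  h
''  0  1  2  3  4  5  6
 p  1  1  2  3  4  5  6
 h  2  2  2  3  4  5  5
 d  3  3  3  3  4  5  6
 p  4  4  4  4  4  5  6
 c  5  5  5  5  5  4  5
 o  6  6  6  6  6  5  5
 j  7  7  7  7  7  6  6
 h  8  8  8  8  8  7  6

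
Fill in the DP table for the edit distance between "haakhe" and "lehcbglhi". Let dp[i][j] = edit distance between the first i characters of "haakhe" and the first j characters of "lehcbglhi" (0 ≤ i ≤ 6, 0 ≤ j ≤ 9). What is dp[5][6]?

   ''  l  e  h  c  b  g  l  h  i
''  0  1  2  3  4  5  6  7  8  9
 h  1  1  2  2  3  4  5  6  7  8
 a  2  2  2  3  3  4  5  6  7  8
 a  3  3  3  3  4  4  5  6  7  8
 k  4  4  4  4  4  5  5  6  7  8
 h  5  5  5  4  5  5  6  6  6  7
 e  6  6  5  5  5  6  6  7  7  7

6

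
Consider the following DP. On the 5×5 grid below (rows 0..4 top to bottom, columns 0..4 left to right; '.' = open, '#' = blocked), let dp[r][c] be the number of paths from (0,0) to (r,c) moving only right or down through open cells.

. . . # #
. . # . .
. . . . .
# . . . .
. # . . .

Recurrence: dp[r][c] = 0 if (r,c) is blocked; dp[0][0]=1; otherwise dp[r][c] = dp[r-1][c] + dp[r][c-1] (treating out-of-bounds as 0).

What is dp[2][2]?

r\c   0   1   2   3   4
  0   1   1   1   0   0
  1   1   2   0   0   0
  2   1   3   3   3   3
  3   0   3   6   9  12
  4   0   0   6  15  27

3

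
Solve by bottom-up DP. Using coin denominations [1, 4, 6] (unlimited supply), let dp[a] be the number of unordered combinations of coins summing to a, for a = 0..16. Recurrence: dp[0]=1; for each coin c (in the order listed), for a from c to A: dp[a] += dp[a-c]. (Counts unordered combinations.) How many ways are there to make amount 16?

after  coin     0     1     2     3     4     5     6     7     8     9    10    11    12    13    14    15    16
          1     1     1     1     1     1     1     1     1     1     1     1     1     1     1     1     1     1
          4     1     1     1     1     2     2     2     2     3     3     3     3     4     4     4     4     5
          6     1     1     1     1     2     2     3     3     4     4     5     5     7     7     8     8    10

10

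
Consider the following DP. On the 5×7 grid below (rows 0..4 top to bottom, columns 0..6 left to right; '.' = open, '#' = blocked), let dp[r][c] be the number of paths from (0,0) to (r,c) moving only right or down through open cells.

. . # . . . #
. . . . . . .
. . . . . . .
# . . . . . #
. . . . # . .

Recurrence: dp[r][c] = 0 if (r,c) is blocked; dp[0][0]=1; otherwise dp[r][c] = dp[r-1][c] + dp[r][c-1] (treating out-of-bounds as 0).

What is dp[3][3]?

r\c   0   1   2   3   4   5   6
  0   1   1   0   0   0   0   0
  1   1   2   2   2   2   2   2
  2   1   3   5   7   9  11  13
  3   0   3   8  15  24  35   0
  4   0   3  11  26   0  35  35

15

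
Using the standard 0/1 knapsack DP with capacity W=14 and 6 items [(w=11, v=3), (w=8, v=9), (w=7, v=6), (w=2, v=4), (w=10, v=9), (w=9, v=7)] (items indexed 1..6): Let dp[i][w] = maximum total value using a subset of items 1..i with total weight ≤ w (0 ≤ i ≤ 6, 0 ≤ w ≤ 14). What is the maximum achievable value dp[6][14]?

13

i\w   0   1   2   3   4   5   6   7   8   9  10  11  12  13  14
  0   0   0   0   0   0   0   0   0   0   0   0   0   0   0   0
  1   0   0   0   0   0   0   0   0   0   0   0   3   3   3   3
  2   0   0   0   0   0   0   0   0   9   9   9   9   9   9   9
  3   0   0   0   0   0   0   0   6   9   9   9   9   9   9   9
  4   0   0   4   4   4   4   4   6   9  10  13  13  13  13  13
  5   0   0   4   4   4   4   4   6   9  10  13  13  13  13  13
  6   0   0   4   4   4   4   4   6   9  10  13  13  13  13  13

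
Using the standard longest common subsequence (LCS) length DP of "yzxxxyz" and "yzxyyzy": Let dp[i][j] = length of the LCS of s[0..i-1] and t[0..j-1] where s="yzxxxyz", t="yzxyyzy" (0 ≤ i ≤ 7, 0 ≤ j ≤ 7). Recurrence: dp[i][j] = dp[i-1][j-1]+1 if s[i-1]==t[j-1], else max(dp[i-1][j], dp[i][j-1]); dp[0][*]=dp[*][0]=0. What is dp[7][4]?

   ''  y  z  x  y  y  z  y
''  0  0  0  0  0  0  0  0
 y  0  1  1  1  1  1  1  1
 z  0  1  2  2  2  2  2  2
 x  0  1  2  3  3  3  3  3
 x  0  1  2  3  3  3  3  3
 x  0  1  2  3  3  3  3  3
 y  0  1  2  3  4  4  4  4
 z  0  1  2  3  4  4  5  5

4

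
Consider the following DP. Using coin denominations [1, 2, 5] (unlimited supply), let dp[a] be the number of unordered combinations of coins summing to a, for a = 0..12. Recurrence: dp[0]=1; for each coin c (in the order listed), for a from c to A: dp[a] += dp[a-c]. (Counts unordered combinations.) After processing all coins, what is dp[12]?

13

after  coin     0     1     2     3     4     5     6     7     8     9    10    11    12
          1     1     1     1     1     1     1     1     1     1     1     1     1     1
          2     1     1     2     2     3     3     4     4     5     5     6     6     7
          5     1     1     2     2     3     4     5     6     7     8    10    11    13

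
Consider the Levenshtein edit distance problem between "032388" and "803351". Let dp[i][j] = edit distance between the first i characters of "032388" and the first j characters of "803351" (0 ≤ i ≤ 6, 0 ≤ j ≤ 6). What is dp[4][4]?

2

   ''  8  0  3  3  5  1
''  0  1  2  3  4  5  6
 0  1  1  1  2  3  4  5
 3  2  2  2  1  2  3  4
 2  3  3  3  2  2  3  4
 3  4  4  4  3  2  3  4
 8  5  4  5  4  3  3  4
 8  6  5  5  5  4  4  4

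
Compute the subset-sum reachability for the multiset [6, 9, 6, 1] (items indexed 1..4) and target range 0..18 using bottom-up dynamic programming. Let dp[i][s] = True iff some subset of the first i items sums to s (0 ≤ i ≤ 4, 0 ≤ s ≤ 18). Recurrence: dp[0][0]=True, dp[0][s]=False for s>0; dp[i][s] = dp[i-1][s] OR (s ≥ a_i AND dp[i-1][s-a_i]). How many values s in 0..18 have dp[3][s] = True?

i\s   0   1   2   3   4   5   6   7   8   9  10  11  12  13  14  15  16  17  18
  0   T   F   F   F   F   F   F   F   F   F   F   F   F   F   F   F   F   F   F
  1   T   F   F   F   F   F   T   F   F   F   F   F   F   F   F   F   F   F   F
  2   T   F   F   F   F   F   T   F   F   T   F   F   F   F   F   T   F   F   F
  3   T   F   F   F   F   F   T   F   F   T   F   F   T   F   F   T   F   F   F
  4   T   T   F   F   F   F   T   T   F   T   T   F   T   T   F   T   T   F   F

5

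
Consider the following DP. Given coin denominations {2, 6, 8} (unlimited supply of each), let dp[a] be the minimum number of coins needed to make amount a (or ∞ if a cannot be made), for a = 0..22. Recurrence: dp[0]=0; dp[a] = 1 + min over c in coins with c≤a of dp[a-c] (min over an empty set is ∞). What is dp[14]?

2

 a  0  1  2  3  4  5  6  7  8  9 10 11 12 13 14 15 16 17 18 19 20 21 22
dp  0  -  1  -  2  -  1  -  1  -  2  -  2  -  2  -  2  -  3  -  3  -  3
(- denotes ∞ / unreachable)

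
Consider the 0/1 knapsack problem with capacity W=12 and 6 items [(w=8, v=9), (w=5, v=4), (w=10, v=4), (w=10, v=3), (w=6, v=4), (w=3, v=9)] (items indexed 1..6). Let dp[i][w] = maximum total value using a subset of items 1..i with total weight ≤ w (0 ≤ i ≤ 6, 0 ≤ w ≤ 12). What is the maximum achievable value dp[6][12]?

18

i\w   0   1   2   3   4   5   6   7   8   9  10  11  12
  0   0   0   0   0   0   0   0   0   0   0   0   0   0
  1   0   0   0   0   0   0   0   0   9   9   9   9   9
  2   0   0   0   0   0   4   4   4   9   9   9   9   9
  3   0   0   0   0   0   4   4   4   9   9   9   9   9
  4   0   0   0   0   0   4   4   4   9   9   9   9   9
  5   0   0   0   0   0   4   4   4   9   9   9   9   9
  6   0   0   0   9   9   9   9   9  13  13  13  18  18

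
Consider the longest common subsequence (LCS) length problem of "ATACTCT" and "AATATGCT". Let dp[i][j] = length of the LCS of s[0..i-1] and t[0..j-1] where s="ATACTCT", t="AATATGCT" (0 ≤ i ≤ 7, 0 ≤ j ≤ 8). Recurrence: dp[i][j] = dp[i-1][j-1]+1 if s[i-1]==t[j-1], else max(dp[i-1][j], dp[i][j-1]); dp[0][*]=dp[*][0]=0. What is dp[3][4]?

3

   ''  A  A  T  A  T  G  C  T
''  0  0  0  0  0  0  0  0  0
 A  0  1  1  1  1  1  1  1  1
 T  0  1  1  2  2  2  2  2  2
 A  0  1  2  2  3  3  3  3  3
 C  0  1  2  2  3  3  3  4  4
 T  0  1  2  3  3  4  4  4  5
 C  0  1  2  3  3  4  4  5  5
 T  0  1  2  3  3  4  4  5  6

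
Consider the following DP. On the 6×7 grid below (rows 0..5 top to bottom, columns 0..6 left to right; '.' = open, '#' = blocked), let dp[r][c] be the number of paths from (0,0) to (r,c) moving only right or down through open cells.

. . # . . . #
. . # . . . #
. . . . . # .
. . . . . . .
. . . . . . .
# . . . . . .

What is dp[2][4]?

r\c   0   1   2   3   4   5   6
  0   1   1   0   0   0   0   0
  1   1   2   0   0   0   0   0
  2   1   3   3   3   3   0   0
  3   1   4   7  10  13  13  13
  4   1   5  12  22  35  48  61
  5   0   5  17  39  74 122 183

3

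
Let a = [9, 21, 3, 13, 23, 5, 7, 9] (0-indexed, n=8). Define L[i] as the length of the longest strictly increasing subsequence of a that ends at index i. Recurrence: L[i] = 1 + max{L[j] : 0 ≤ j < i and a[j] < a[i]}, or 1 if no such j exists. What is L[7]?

4

   i    0    1    2    3    4    5    6    7
a[i]    9   21    3   13   23    5    7    9
L[i]    1    2    1    2    3    2    3    4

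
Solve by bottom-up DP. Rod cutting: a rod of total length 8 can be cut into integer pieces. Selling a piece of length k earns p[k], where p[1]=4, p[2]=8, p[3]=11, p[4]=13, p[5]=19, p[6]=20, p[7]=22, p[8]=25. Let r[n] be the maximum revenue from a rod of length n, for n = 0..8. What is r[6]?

   n    0    1    2    3    4    5    6    7    8
r[n]    0    4    8   12   16   20   24   28   32

24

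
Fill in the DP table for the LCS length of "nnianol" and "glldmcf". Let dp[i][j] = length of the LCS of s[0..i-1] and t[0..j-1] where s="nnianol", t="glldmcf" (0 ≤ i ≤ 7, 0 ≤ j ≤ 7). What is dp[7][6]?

1

   ''  g  l  l  d  m  c  f
''  0  0  0  0  0  0  0  0
 n  0  0  0  0  0  0  0  0
 n  0  0  0  0  0  0  0  0
 i  0  0  0  0  0  0  0  0
 a  0  0  0  0  0  0  0  0
 n  0  0  0  0  0  0  0  0
 o  0  0  0  0  0  0  0  0
 l  0  0  1  1  1  1  1  1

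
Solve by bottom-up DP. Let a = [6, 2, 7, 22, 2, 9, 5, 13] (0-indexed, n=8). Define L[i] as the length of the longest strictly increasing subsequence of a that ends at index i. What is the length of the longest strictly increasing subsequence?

   i    0    1    2    3    4    5    6    7
a[i]    6    2    7   22    2    9    5   13
L[i]    1    1    2    3    1    3    2    4

4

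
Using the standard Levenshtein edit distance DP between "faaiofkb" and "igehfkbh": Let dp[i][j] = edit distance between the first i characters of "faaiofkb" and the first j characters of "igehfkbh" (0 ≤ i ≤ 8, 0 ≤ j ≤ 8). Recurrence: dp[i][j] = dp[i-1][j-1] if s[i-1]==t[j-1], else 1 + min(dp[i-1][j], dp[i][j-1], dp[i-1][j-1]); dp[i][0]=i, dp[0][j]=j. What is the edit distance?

   ''  i  g  e  h  f  k  b  h
''  0  1  2  3  4  5  6  7  8
 f  1  1  2  3  4  4  5  6  7
 a  2  2  2  3  4  5  5  6  7
 a  3  3  3  3  4  5  6  6  7
 i  4  3  4  4  4  5  6  7  7
 o  5  4  4  5  5  5  6  7  8
 f  6  5  5  5  6  5  6  7  8
 k  7  6  6  6  6  6  5  6  7
 b  8  7  7  7  7  7  6  5  6

6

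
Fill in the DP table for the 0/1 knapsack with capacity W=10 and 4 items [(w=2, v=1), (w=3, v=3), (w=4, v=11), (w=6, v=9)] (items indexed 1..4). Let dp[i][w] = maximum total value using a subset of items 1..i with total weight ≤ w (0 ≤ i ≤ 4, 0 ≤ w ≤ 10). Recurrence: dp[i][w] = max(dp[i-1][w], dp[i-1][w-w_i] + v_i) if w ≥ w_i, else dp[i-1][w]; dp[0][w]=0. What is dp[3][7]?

i\w   0   1   2   3   4   5   6   7   8   9  10
  0   0   0   0   0   0   0   0   0   0   0   0
  1   0   0   1   1   1   1   1   1   1   1   1
  2   0   0   1   3   3   4   4   4   4   4   4
  3   0   0   1   3  11  11  12  14  14  15  15
  4   0   0   1   3  11  11  12  14  14  15  20

14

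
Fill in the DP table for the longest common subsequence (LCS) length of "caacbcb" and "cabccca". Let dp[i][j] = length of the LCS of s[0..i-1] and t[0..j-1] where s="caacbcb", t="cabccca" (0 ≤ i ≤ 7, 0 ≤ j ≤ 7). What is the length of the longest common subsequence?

   ''  c  a  b  c  c  c  a
''  0  0  0  0  0  0  0  0
 c  0  1  1  1  1  1  1  1
 a  0  1  2  2  2  2  2  2
 a  0  1  2  2  2  2  2  3
 c  0  1  2  2  3  3  3  3
 b  0  1  2  3  3  3  3  3
 c  0  1  2  3  4  4  4  4
 b  0  1  2  3  4  4  4  4

4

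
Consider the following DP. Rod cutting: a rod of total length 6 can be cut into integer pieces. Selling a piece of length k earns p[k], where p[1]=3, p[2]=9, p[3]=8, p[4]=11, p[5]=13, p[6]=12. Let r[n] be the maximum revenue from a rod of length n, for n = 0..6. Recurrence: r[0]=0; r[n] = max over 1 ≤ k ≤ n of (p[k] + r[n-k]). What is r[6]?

   n    0    1    2    3    4    5    6
r[n]    0    3    9   12   18   21   27

27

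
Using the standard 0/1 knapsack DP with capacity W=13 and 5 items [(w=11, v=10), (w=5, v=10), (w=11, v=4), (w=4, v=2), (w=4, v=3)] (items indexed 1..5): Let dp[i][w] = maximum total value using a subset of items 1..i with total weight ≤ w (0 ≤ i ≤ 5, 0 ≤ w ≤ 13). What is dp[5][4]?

i\w   0   1   2   3   4   5   6   7   8   9  10  11  12  13
  0   0   0   0   0   0   0   0   0   0   0   0   0   0   0
  1   0   0   0   0   0   0   0   0   0   0   0  10  10  10
  2   0   0   0   0   0  10  10  10  10  10  10  10  10  10
  3   0   0   0   0   0  10  10  10  10  10  10  10  10  10
  4   0   0   0   0   2  10  10  10  10  12  12  12  12  12
  5   0   0   0   0   3  10  10  10  10  13  13  13  13  15

3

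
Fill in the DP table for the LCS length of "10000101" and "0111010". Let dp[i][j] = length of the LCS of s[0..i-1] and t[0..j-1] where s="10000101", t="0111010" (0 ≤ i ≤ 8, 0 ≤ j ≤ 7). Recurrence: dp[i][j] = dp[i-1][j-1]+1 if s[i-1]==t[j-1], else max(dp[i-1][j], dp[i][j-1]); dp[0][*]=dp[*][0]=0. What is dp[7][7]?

   ''  0  1  1  1  0  1  0
''  0  0  0  0  0  0  0  0
 1  0  0  1  1  1  1  1  1
 0  0  1  1  1  1  2  2  2
 0  0  1  1  1  1  2  2  3
 0  0  1  1  1  1  2  2  3
 0  0  1  1  1  1  2  2  3
 1  0  1  2  2  2  2  3  3
 0  0  1  2  2  2  3  3  4
 1  0  1  2  3  3  3  4  4

4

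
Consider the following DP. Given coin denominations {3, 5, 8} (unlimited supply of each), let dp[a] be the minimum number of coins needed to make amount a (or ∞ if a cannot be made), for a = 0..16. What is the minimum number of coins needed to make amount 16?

2

 a  0  1  2  3  4  5  6  7  8  9 10 11 12 13 14 15 16
dp  0  -  -  1  -  1  2  -  1  3  2  2  4  2  3  3  2
(- denotes ∞ / unreachable)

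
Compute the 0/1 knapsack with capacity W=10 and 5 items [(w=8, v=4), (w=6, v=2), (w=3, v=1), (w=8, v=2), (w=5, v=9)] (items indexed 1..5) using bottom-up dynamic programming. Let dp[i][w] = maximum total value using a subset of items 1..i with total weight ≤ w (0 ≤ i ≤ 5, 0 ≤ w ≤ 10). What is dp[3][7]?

i\w   0   1   2   3   4   5   6   7   8   9  10
  0   0   0   0   0   0   0   0   0   0   0   0
  1   0   0   0   0   0   0   0   0   4   4   4
  2   0   0   0   0   0   0   2   2   4   4   4
  3   0   0   0   1   1   1   2   2   4   4   4
  4   0   0   0   1   1   1   2   2   4   4   4
  5   0   0   0   1   1   9   9   9  10  10  10

2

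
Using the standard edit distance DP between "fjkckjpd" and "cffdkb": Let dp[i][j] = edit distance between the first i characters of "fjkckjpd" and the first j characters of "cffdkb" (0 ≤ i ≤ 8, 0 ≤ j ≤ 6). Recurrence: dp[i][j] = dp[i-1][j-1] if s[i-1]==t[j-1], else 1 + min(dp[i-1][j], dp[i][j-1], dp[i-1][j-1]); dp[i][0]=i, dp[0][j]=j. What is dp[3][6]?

   ''  c  f  f  d  k  b
''  0  1  2  3  4  5  6
 f  1  1  1  2  3  4  5
 j  2  2  2  2  3  4  5
 k  3  3  3  3  3  3  4
 c  4  3  4  4  4  4  4
 k  5  4  4  5  5  4  5
 j  6  5  5  5  6  5  5
 p  7  6  6  6  6  6  6
 d  8  7  7  7  6  7  7

4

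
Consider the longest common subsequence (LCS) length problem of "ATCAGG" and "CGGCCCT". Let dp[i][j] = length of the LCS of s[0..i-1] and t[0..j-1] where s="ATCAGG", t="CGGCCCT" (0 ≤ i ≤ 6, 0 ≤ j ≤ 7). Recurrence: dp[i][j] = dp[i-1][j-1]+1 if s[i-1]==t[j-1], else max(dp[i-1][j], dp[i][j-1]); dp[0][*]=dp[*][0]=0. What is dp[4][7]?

   ''  C  G  G  C  C  C  T
''  0  0  0  0  0  0  0  0
 A  0  0  0  0  0  0  0  0
 T  0  0  0  0  0  0  0  1
 C  0  1  1  1  1  1  1  1
 A  0  1  1  1  1  1  1  1
 G  0  1  2  2  2  2  2  2
 G  0  1  2  3  3  3  3  3

1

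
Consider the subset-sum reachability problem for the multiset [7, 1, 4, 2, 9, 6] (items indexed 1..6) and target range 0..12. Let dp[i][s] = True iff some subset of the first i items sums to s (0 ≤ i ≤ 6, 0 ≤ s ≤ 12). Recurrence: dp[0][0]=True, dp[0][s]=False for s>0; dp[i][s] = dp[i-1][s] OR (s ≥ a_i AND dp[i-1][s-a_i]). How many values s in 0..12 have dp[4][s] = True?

i\s   0   1   2   3   4   5   6   7   8   9  10  11  12
  0   T   F   F   F   F   F   F   F   F   F   F   F   F
  1   T   F   F   F   F   F   F   T   F   F   F   F   F
  2   T   T   F   F   F   F   F   T   T   F   F   F   F
  3   T   T   F   F   T   T   F   T   T   F   F   T   T
  4   T   T   T   T   T   T   T   T   T   T   T   T   T
  5   T   T   T   T   T   T   T   T   T   T   T   T   T
  6   T   T   T   T   T   T   T   T   T   T   T   T   T

13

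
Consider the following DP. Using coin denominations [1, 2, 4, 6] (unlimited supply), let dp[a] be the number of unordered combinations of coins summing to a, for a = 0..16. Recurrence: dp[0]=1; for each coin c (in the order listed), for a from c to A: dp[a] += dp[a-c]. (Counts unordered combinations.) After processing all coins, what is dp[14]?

after  coin     0     1     2     3     4     5     6     7     8     9    10    11    12    13    14    15    16
          1     1     1     1     1     1     1     1     1     1     1     1     1     1     1     1     1     1
          2     1     1     2     2     3     3     4     4     5     5     6     6     7     7     8     8     9
          4     1     1     2     2     4     4     6     6     9     9    12    12    16    16    20    20    25
          6     1     1     2     2     4     4     7     7    11    11    16    16    23    23    31    31    41

31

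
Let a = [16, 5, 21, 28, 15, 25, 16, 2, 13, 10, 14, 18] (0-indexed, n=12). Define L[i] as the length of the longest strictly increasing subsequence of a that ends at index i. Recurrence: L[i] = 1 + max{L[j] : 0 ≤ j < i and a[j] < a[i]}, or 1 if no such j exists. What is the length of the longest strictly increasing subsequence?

4

   i    0    1    2    3    4    5    6    7    8    9   10   11
a[i]   16    5   21   28   15   25   16    2   13   10   14   18
L[i]    1    1    2    3    2    3    3    1    2    2    3    4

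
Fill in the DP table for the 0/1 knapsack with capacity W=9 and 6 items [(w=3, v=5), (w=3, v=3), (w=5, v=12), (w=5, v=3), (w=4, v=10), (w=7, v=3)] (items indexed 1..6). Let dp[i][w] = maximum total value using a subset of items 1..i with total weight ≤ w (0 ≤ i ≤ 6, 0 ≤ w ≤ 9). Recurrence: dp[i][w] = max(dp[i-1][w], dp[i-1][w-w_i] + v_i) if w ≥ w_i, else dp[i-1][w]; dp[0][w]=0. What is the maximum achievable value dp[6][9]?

i\w   0   1   2   3   4   5   6   7   8   9
  0   0   0   0   0   0   0   0   0   0   0
  1   0   0   0   5   5   5   5   5   5   5
  2   0   0   0   5   5   5   8   8   8   8
  3   0   0   0   5   5  12  12  12  17  17
  4   0   0   0   5   5  12  12  12  17  17
  5   0   0   0   5  10  12  12  15  17  22
  6   0   0   0   5  10  12  12  15  17  22

22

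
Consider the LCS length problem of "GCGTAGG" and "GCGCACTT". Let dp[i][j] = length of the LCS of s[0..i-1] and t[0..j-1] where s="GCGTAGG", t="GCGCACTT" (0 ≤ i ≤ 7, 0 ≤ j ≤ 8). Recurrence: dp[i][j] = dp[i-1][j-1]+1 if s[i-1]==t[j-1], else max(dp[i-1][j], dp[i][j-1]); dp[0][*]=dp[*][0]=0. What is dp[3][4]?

   ''  G  C  G  C  A  C  T  T
''  0  0  0  0  0  0  0  0  0
 G  0  1  1  1  1  1  1  1  1
 C  0  1  2  2  2  2  2  2  2
 G  0  1  2  3  3  3  3  3  3
 T  0  1  2  3  3  3  3  4  4
 A  0  1  2  3  3  4  4  4  4
 G  0  1  2  3  3  4  4  4  4
 G  0  1  2  3  3  4  4  4  4

3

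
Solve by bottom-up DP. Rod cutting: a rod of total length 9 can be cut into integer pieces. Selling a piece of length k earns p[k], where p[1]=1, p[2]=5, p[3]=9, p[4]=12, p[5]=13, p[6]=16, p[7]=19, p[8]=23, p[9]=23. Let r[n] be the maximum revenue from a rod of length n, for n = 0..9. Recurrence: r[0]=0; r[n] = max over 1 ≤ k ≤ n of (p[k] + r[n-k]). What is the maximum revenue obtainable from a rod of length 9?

   n    0    1    2    3    4    5    6    7    8    9
r[n]    0    1    5    9   12   14   18   21   24   27

27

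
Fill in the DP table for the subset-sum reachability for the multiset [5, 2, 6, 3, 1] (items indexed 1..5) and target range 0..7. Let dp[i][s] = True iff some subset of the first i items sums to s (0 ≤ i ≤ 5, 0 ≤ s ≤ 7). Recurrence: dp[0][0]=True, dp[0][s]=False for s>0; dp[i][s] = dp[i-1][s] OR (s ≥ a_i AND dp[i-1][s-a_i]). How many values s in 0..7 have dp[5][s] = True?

i\s   0   1   2   3   4   5   6   7
  0   T   F   F   F   F   F   F   F
  1   T   F   F   F   F   T   F   F
  2   T   F   T   F   F   T   F   T
  3   T   F   T   F   F   T   T   T
  4   T   F   T   T   F   T   T   T
  5   T   T   T   T   T   T   T   T

8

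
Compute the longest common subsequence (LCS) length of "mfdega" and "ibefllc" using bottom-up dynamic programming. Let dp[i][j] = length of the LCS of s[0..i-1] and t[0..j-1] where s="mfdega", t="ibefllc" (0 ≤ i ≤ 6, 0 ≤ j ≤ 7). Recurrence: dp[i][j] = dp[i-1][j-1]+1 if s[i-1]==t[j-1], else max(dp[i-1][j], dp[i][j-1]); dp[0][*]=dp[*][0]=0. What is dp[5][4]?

1

   ''  i  b  e  f  l  l  c
''  0  0  0  0  0  0  0  0
 m  0  0  0  0  0  0  0  0
 f  0  0  0  0  1  1  1  1
 d  0  0  0  0  1  1  1  1
 e  0  0  0  1  1  1  1  1
 g  0  0  0  1  1  1  1  1
 a  0  0  0  1  1  1  1  1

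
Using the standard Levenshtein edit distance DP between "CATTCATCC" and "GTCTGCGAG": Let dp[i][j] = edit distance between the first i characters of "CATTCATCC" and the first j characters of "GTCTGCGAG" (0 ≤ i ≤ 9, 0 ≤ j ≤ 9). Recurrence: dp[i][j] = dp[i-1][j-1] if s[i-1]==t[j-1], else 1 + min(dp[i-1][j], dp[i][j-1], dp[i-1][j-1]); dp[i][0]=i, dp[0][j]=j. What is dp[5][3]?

   ''  G  T  C  T  G  C  G  A  G
''  0  1  2  3  4  5  6  7  8  9
 C  1  1  2  2  3  4  5  6  7  8
 A  2  2  2  3  3  4  5  6  6  7
 T  3  3  2  3  3  4  5  6  7  7
 T  4  4  3  3  3  4  5  6  7  8
 C  5  5  4  3  4  4  4  5  6  7
 A  6  6  5  4  4  5  5  5  5  6
 T  7  7  6  5  4  5  6  6  6  6
 C  8  8  7  6  5  5  5  6  7  7
 C  9  9  8  7  6  6  5  6  7  8

3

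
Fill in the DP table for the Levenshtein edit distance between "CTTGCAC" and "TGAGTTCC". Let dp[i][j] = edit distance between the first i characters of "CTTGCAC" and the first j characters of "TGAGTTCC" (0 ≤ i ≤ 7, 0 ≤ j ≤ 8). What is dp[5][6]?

5

   ''  T  G  A  G  T  T  C  C
''  0  1  2  3  4  5  6  7  8
 C  1  1  2  3  4  5  6  6  7
 T  2  1  2  3  4  4  5  6  7
 T  3  2  2  3  4  4  4  5  6
 G  4  3  2  3  3  4  5  5  6
 C  5  4  3  3  4  4  5  5  5
 A  6  5  4  3  4  5  5  6  6
 C  7  6  5  4  4  5  6  5  6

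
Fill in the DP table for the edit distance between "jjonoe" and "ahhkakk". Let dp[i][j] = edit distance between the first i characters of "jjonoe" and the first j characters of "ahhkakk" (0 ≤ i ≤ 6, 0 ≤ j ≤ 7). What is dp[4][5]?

   ''  a  h  h  k  a  k  k
''  0  1  2  3  4  5  6  7
 j  1  1  2  3  4  5  6  7
 j  2  2  2  3  4  5  6  7
 o  3  3  3  3  4  5  6  7
 n  4  4  4  4  4  5  6  7
 o  5  5  5  5  5  5  6  7
 e  6  6  6  6  6  6  6  7

5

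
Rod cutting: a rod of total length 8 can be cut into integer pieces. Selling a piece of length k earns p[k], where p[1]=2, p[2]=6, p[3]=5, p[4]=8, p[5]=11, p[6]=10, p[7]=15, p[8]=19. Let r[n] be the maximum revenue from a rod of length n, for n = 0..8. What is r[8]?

24

   n    0    1    2    3    4    5    6    7    8
r[n]    0    2    6    8   12   14   18   20   24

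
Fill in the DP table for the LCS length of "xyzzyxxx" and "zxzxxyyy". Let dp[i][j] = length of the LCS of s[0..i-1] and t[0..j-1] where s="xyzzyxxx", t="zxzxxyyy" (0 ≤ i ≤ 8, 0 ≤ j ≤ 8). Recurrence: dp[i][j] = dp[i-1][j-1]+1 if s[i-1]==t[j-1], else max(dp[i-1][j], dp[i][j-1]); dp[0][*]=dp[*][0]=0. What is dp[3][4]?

   ''  z  x  z  x  x  y  y  y
''  0  0  0  0  0  0  0  0  0
 x  0  0  1  1  1  1  1  1  1
 y  0  0  1  1  1  1  2  2  2
 z  0  1  1  2  2  2  2  2  2
 z  0  1  1  2  2  2  2  2  2
 y  0  1  1  2  2  2  3  3  3
 x  0  1  2  2  3  3  3  3  3
 x  0  1  2  2  3  4  4  4  4
 x  0  1  2  2  3  4  4  4  4

2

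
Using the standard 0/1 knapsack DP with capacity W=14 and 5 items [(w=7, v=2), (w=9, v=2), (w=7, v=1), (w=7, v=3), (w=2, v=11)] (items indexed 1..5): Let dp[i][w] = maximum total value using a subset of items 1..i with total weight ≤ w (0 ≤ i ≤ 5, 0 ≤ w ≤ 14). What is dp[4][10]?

i\w   0   1   2   3   4   5   6   7   8   9  10  11  12  13  14
  0   0   0   0   0   0   0   0   0   0   0   0   0   0   0   0
  1   0   0   0   0   0   0   0   2   2   2   2   2   2   2   2
  2   0   0   0   0   0   0   0   2   2   2   2   2   2   2   2
  3   0   0   0   0   0   0   0   2   2   2   2   2   2   2   3
  4   0   0   0   0   0   0   0   3   3   3   3   3   3   3   5
  5   0   0  11  11  11  11  11  11  11  14  14  14  14  14  14

3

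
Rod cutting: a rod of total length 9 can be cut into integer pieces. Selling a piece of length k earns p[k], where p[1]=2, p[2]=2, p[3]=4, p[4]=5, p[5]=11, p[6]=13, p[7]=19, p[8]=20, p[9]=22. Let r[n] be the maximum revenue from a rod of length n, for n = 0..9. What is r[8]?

   n    0    1    2    3    4    5    6    7    8    9
r[n]    0    2    4    6    8   11   13   19   21   23

21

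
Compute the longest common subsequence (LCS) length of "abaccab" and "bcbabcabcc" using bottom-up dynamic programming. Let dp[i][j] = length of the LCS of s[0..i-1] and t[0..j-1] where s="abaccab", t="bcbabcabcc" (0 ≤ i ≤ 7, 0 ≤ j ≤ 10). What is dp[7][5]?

4

   ''  b  c  b  a  b  c  a  b  c  c
''  0  0  0  0  0  0  0  0  0  0  0
 a  0  0  0  0  1  1  1  1  1  1  1
 b  0  1  1  1  1  2  2  2  2  2  2
 a  0  1  1  1  2  2  2  3  3  3  3
 c  0  1  2  2  2  2  3  3  3  4  4
 c  0  1  2  2  2  2  3  3  3  4  5
 a  0  1  2  2  3  3  3  4  4  4  5
 b  0  1  2  3  3  4  4  4  5  5  5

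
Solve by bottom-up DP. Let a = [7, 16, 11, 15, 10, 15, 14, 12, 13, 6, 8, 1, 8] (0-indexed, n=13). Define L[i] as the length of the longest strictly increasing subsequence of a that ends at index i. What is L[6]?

   i    0    1    2    3    4    5    6    7    8    9   10   11   12
a[i]    7   16   11   15   10   15   14   12   13    6    8    1    8
L[i]    1    2    2    3    2    3    3    3    4    1    2    1    2

3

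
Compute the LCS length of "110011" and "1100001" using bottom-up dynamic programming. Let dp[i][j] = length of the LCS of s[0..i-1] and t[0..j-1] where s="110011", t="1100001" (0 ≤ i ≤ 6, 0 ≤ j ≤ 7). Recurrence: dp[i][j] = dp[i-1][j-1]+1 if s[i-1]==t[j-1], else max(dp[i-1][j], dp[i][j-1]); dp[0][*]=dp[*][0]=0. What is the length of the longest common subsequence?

   ''  1  1  0  0  0  0  1
''  0  0  0  0  0  0  0  0
 1  0  1  1  1  1  1  1  1
 1  0  1  2  2  2  2  2  2
 0  0  1  2  3  3  3  3  3
 0  0  1  2  3  4  4  4  4
 1  0  1  2  3  4  4  4  5
 1  0  1  2  3  4  4  4  5

5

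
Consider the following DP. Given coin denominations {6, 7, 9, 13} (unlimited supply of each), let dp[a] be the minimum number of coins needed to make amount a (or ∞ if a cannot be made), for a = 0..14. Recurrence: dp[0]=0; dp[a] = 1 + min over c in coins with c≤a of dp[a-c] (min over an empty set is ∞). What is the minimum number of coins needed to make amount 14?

 a  0  1  2  3  4  5  6  7  8  9 10 11 12 13 14
dp  0  -  -  -  -  -  1  1  -  1  -  -  2  1  2
(- denotes ∞ / unreachable)

2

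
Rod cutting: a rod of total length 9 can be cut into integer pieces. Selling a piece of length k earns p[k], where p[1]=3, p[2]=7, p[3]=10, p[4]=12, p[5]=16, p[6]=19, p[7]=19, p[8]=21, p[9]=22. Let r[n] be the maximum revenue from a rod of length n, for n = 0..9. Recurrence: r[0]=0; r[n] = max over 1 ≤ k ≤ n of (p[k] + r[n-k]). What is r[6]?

21

   n    0    1    2    3    4    5    6    7    8    9
r[n]    0    3    7   10   14   17   21   24   28   31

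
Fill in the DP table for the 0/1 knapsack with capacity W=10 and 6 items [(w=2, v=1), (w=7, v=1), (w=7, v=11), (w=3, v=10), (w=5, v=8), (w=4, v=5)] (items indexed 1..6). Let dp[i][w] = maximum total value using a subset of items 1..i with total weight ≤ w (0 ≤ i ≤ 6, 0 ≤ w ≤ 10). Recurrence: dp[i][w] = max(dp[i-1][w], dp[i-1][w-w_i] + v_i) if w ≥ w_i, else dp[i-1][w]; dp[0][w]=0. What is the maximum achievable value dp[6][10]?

i\w   0   1   2   3   4   5   6   7   8   9  10
  0   0   0   0   0   0   0   0   0   0   0   0
  1   0   0   1   1   1   1   1   1   1   1   1
  2   0   0   1   1   1   1   1   1   1   2   2
  3   0   0   1   1   1   1   1  11  11  12  12
  4   0   0   1  10  10  11  11  11  11  12  21
  5   0   0   1  10  10  11  11  11  18  18  21
  6   0   0   1  10  10  11  11  15  18  18  21

21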